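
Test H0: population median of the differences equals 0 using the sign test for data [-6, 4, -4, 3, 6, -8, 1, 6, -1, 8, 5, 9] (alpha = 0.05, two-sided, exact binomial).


Step 1: Discard zero differences. Original n = 12; n_eff = number of nonzero differences = 12.
Nonzero differences (with sign): -6, +4, -4, +3, +6, -8, +1, +6, -1, +8, +5, +9
Step 2: Count signs: positive = 8, negative = 4.
Step 3: Under H0: P(positive) = 0.5, so the number of positives S ~ Bin(12, 0.5).
Step 4: Two-sided exact p-value = sum of Bin(12,0.5) probabilities at or below the observed probability = 0.387695.
Step 5: alpha = 0.05. fail to reject H0.

n_eff = 12, pos = 8, neg = 4, p = 0.387695, fail to reject H0.


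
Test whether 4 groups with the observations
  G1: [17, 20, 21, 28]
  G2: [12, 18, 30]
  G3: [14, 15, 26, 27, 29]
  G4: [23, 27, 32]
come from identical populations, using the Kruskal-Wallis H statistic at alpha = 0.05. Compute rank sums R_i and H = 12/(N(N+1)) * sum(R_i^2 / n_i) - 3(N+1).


Step 1: Combine all N = 15 observations and assign midranks.
sorted (value, group, rank): (12,G2,1), (14,G3,2), (15,G3,3), (17,G1,4), (18,G2,5), (20,G1,6), (21,G1,7), (23,G4,8), (26,G3,9), (27,G3,10.5), (27,G4,10.5), (28,G1,12), (29,G3,13), (30,G2,14), (32,G4,15)
Step 2: Sum ranks within each group.
R_1 = 29 (n_1 = 4)
R_2 = 20 (n_2 = 3)
R_3 = 37.5 (n_3 = 5)
R_4 = 33.5 (n_4 = 3)
Step 3: H = 12/(N(N+1)) * sum(R_i^2/n_i) - 3(N+1)
     = 12/(15*16) * (29^2/4 + 20^2/3 + 37.5^2/5 + 33.5^2/3) - 3*16
     = 0.050000 * 998.917 - 48
     = 1.945833.
Step 4: Ties present; correction factor C = 1 - 6/(15^3 - 15) = 0.998214. Corrected H = 1.945833 / 0.998214 = 1.949314.
Step 5: Under H0, H ~ chi^2(3); p-value = 0.582993.
Step 6: alpha = 0.05. fail to reject H0.

H = 1.9493, df = 3, p = 0.582993, fail to reject H0.


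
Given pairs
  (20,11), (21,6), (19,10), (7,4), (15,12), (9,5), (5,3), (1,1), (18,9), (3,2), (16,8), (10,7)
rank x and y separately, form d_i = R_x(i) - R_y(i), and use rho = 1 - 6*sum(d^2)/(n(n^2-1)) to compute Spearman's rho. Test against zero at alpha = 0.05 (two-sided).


Step 1: Rank x and y separately (midranks; no ties here).
rank(x): 20->11, 21->12, 19->10, 7->4, 15->7, 9->5, 5->3, 1->1, 18->9, 3->2, 16->8, 10->6
rank(y): 11->11, 6->6, 10->10, 4->4, 12->12, 5->5, 3->3, 1->1, 9->9, 2->2, 8->8, 7->7
Step 2: d_i = R_x(i) - R_y(i); compute d_i^2.
  (11-11)^2=0, (12-6)^2=36, (10-10)^2=0, (4-4)^2=0, (7-12)^2=25, (5-5)^2=0, (3-3)^2=0, (1-1)^2=0, (9-9)^2=0, (2-2)^2=0, (8-8)^2=0, (6-7)^2=1
sum(d^2) = 62.
Step 3: rho = 1 - 6*62 / (12*(12^2 - 1)) = 1 - 372/1716 = 0.783217.
Step 4: Under H0, t = rho * sqrt((n-2)/(1-rho^2)) = 3.9835 ~ t(10).
Step 5: Two-sided p-value from the t-distribution with 10 df = 0.002586.
Step 6: alpha = 0.05. reject H0.

rho = 0.7832, p = 0.002586, reject H0 at alpha = 0.05.


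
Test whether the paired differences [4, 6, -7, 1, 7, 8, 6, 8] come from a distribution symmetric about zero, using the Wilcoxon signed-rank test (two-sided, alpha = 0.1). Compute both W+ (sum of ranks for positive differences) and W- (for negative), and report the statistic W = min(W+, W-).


Step 1: Drop any zero differences (none here) and take |d_i|.
|d| = [4, 6, 7, 1, 7, 8, 6, 8]
Step 2: Midrank |d_i| (ties get averaged ranks).
ranks: |4|->2, |6|->3.5, |7|->5.5, |1|->1, |7|->5.5, |8|->7.5, |6|->3.5, |8|->7.5
Step 3: Attach original signs; sum ranks with positive sign and with negative sign.
W+ = 2 + 3.5 + 1 + 5.5 + 7.5 + 3.5 + 7.5 = 30.5
W- = 5.5 = 5.5
(Check: W+ + W- = 36 should equal n(n+1)/2 = 36.)
Step 4: Test statistic W = min(W+, W-) = 5.5.
Step 5: Ties in |d|, so use the tie-corrected normal approximation.
        E[W] = n(n+1)/4 = 8*9/4 = 18.
        Tie groups: |d|=6 (t=2), |d|=7 (t=2), |d|=8 (t=2); sum(t^3 - t) = 18.
        Var[W] = n(n+1)(2n+1)/24 - sum(t^3-t)/48 = 1224/24 - 18/48 = 50.625.
        z = (W - E[W]) / sqrt(Var[W]) = (5.5 - 18) / 7.1151 = -1.7568.
        Two-sided p = 2*Phi(z) = 0.078948.
Step 6: alpha = 0.1. reject H0.

W+ = 30.5, W- = 5.5, W = min = 5.5, p = 0.078948, reject H0.


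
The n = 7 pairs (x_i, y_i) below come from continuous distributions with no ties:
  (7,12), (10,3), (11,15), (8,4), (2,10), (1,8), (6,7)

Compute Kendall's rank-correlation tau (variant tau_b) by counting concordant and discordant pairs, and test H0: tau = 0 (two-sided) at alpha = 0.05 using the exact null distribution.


Step 1: Enumerate the 21 unordered pairs (i,j) with i<j and classify each by sign(x_j-x_i) * sign(y_j-y_i).
  (1,2):dx=+3,dy=-9->D; (1,3):dx=+4,dy=+3->C; (1,4):dx=+1,dy=-8->D; (1,5):dx=-5,dy=-2->C
  (1,6):dx=-6,dy=-4->C; (1,7):dx=-1,dy=-5->C; (2,3):dx=+1,dy=+12->C; (2,4):dx=-2,dy=+1->D
  (2,5):dx=-8,dy=+7->D; (2,6):dx=-9,dy=+5->D; (2,7):dx=-4,dy=+4->D; (3,4):dx=-3,dy=-11->C
  (3,5):dx=-9,dy=-5->C; (3,6):dx=-10,dy=-7->C; (3,7):dx=-5,dy=-8->C; (4,5):dx=-6,dy=+6->D
  (4,6):dx=-7,dy=+4->D; (4,7):dx=-2,dy=+3->D; (5,6):dx=-1,dy=-2->C; (5,7):dx=+4,dy=-3->D
  (6,7):dx=+5,dy=-1->D
Step 2: C = 10, D = 11, total pairs = 21.
Step 3: tau = (C - D)/(n(n-1)/2) = (10 - 11)/21 = -0.047619.
Step 4: Exact two-sided p-value (enumerate n! = 5040 permutations of y under H0): p = 1.000000.
Step 5: alpha = 0.05. fail to reject H0.

tau_b = -0.0476 (C=10, D=11), p = 1.000000, fail to reject H0.


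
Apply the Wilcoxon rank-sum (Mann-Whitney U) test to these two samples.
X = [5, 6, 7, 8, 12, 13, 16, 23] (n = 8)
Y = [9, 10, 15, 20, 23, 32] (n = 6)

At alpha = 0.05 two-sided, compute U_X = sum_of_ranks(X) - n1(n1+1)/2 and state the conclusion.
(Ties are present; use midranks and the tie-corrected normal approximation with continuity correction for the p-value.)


Step 1: Combine and sort all 14 observations; assign midranks.
sorted (value, group): (5,X), (6,X), (7,X), (8,X), (9,Y), (10,Y), (12,X), (13,X), (15,Y), (16,X), (20,Y), (23,X), (23,Y), (32,Y)
ranks: 5->1, 6->2, 7->3, 8->4, 9->5, 10->6, 12->7, 13->8, 15->9, 16->10, 20->11, 23->12.5, 23->12.5, 32->14
Step 2: Rank sum for X: R1 = 1 + 2 + 3 + 4 + 7 + 8 + 10 + 12.5 = 47.5.
Step 3: U_X = R1 - n1(n1+1)/2 = 47.5 - 8*9/2 = 47.5 - 36 = 11.5.
       U_Y = n1*n2 - U_X = 48 - 11.5 = 36.5.
Step 4: Ties are present, so use the tie-corrected normal approximation (with continuity correction) for the p-value.
Step 5: p-value = 0.120926; compare to alpha = 0.05. fail to reject H0.

U_X = 11.5, p = 0.120926, fail to reject H0 at alpha = 0.05.


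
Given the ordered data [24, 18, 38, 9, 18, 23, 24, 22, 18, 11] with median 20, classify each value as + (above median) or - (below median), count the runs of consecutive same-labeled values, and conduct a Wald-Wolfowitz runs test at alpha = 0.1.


Step 1: Compute median = 20; label A = above, B = below.
Labels in order: ABABBAAABB  (n_A = 5, n_B = 5)
Step 2: Count runs R = 6.
Step 3: Under H0 (random ordering), E[R] = 2*n_A*n_B/(n_A+n_B) + 1 = 2*5*5/10 + 1 = 6.0000.
        Var[R] = 2*n_A*n_B*(2*n_A*n_B - n_A - n_B) / ((n_A+n_B)^2 * (n_A+n_B-1)) = 2000/900 = 2.2222.
        SD[R] = 1.4907.
Step 4: R = E[R], so z = 0 with no continuity correction.
Step 5: Two-sided p-value via normal approximation = 2*(1 - Phi(|z|)) = 1.000000.
Step 6: alpha = 0.1. fail to reject H0.

R = 6, z = 0.0000, p = 1.000000, fail to reject H0.


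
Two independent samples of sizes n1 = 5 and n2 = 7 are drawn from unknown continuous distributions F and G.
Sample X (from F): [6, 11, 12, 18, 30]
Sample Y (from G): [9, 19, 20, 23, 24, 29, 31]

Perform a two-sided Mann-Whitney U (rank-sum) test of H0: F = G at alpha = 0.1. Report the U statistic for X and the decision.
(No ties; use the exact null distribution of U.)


Step 1: Combine and sort all 12 observations; assign midranks.
sorted (value, group): (6,X), (9,Y), (11,X), (12,X), (18,X), (19,Y), (20,Y), (23,Y), (24,Y), (29,Y), (30,X), (31,Y)
ranks: 6->1, 9->2, 11->3, 12->4, 18->5, 19->6, 20->7, 23->8, 24->9, 29->10, 30->11, 31->12
Step 2: Rank sum for X: R1 = 1 + 3 + 4 + 5 + 11 = 24.
Step 3: U_X = R1 - n1(n1+1)/2 = 24 - 5*6/2 = 24 - 15 = 9.
       U_Y = n1*n2 - U_X = 35 - 9 = 26.
Step 4: No ties, so the exact null distribution of U (based on enumerating the C(12,5) = 792 equally likely rank assignments) gives the two-sided p-value.
Step 5: p-value = 0.202020; compare to alpha = 0.1. fail to reject H0.

U_X = 9, p = 0.202020, fail to reject H0 at alpha = 0.1.


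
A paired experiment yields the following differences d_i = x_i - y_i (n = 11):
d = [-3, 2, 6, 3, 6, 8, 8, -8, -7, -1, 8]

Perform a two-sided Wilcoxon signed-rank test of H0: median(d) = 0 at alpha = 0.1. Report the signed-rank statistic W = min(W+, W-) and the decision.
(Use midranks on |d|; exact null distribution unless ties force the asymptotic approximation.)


Step 1: Drop any zero differences (none here) and take |d_i|.
|d| = [3, 2, 6, 3, 6, 8, 8, 8, 7, 1, 8]
Step 2: Midrank |d_i| (ties get averaged ranks).
ranks: |3|->3.5, |2|->2, |6|->5.5, |3|->3.5, |6|->5.5, |8|->9.5, |8|->9.5, |8|->9.5, |7|->7, |1|->1, |8|->9.5
Step 3: Attach original signs; sum ranks with positive sign and with negative sign.
W+ = 2 + 5.5 + 3.5 + 5.5 + 9.5 + 9.5 + 9.5 = 45
W- = 3.5 + 9.5 + 7 + 1 = 21
(Check: W+ + W- = 66 should equal n(n+1)/2 = 66.)
Step 4: Test statistic W = min(W+, W-) = 21.
Step 5: Ties in |d|, so use the tie-corrected normal approximation.
        E[W] = n(n+1)/4 = 11*12/4 = 33.
        Tie groups: |d|=3 (t=2), |d|=6 (t=2), |d|=8 (t=4); sum(t^3 - t) = 72.
        Var[W] = n(n+1)(2n+1)/24 - sum(t^3-t)/48 = 3036/24 - 72/48 = 125.
        z = (W - E[W]) / sqrt(Var[W]) = (21 - 33) / 11.1803 = -1.0733.
        Two-sided p = 2*Phi(z) = 0.283131.
Step 6: alpha = 0.1. fail to reject H0.

W+ = 45, W- = 21, W = min = 21, p = 0.283131, fail to reject H0.


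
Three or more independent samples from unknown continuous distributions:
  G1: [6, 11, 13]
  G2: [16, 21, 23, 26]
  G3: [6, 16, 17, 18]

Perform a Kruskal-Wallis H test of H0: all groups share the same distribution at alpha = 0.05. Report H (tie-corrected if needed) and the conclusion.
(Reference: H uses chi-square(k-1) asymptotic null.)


Step 1: Combine all N = 11 observations and assign midranks.
sorted (value, group, rank): (6,G1,1.5), (6,G3,1.5), (11,G1,3), (13,G1,4), (16,G2,5.5), (16,G3,5.5), (17,G3,7), (18,G3,8), (21,G2,9), (23,G2,10), (26,G2,11)
Step 2: Sum ranks within each group.
R_1 = 8.5 (n_1 = 3)
R_2 = 35.5 (n_2 = 4)
R_3 = 22 (n_3 = 4)
Step 3: H = 12/(N(N+1)) * sum(R_i^2/n_i) - 3(N+1)
     = 12/(11*12) * (8.5^2/3 + 35.5^2/4 + 22^2/4) - 3*12
     = 0.090909 * 460.146 - 36
     = 5.831439.
Step 4: Ties present; correction factor C = 1 - 12/(11^3 - 11) = 0.990909. Corrected H = 5.831439 / 0.990909 = 5.884939.
Step 5: Under H0, H ~ chi^2(2); p-value = 0.052735.
Step 6: alpha = 0.05. fail to reject H0.

H = 5.8849, df = 2, p = 0.052735, fail to reject H0.


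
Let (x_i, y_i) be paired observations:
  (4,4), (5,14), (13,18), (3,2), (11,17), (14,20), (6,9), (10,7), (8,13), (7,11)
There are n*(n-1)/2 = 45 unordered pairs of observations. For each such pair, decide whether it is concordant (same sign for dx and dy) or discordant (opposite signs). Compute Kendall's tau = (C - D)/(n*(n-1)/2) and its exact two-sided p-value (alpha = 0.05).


Step 1: Enumerate the 45 unordered pairs (i,j) with i<j and classify each by sign(x_j-x_i) * sign(y_j-y_i).
  (1,2):dx=+1,dy=+10->C; (1,3):dx=+9,dy=+14->C; (1,4):dx=-1,dy=-2->C; (1,5):dx=+7,dy=+13->C
  (1,6):dx=+10,dy=+16->C; (1,7):dx=+2,dy=+5->C; (1,8):dx=+6,dy=+3->C; (1,9):dx=+4,dy=+9->C
  (1,10):dx=+3,dy=+7->C; (2,3):dx=+8,dy=+4->C; (2,4):dx=-2,dy=-12->C; (2,5):dx=+6,dy=+3->C
  (2,6):dx=+9,dy=+6->C; (2,7):dx=+1,dy=-5->D; (2,8):dx=+5,dy=-7->D; (2,9):dx=+3,dy=-1->D
  (2,10):dx=+2,dy=-3->D; (3,4):dx=-10,dy=-16->C; (3,5):dx=-2,dy=-1->C; (3,6):dx=+1,dy=+2->C
  (3,7):dx=-7,dy=-9->C; (3,8):dx=-3,dy=-11->C; (3,9):dx=-5,dy=-5->C; (3,10):dx=-6,dy=-7->C
  (4,5):dx=+8,dy=+15->C; (4,6):dx=+11,dy=+18->C; (4,7):dx=+3,dy=+7->C; (4,8):dx=+7,dy=+5->C
  (4,9):dx=+5,dy=+11->C; (4,10):dx=+4,dy=+9->C; (5,6):dx=+3,dy=+3->C; (5,7):dx=-5,dy=-8->C
  (5,8):dx=-1,dy=-10->C; (5,9):dx=-3,dy=-4->C; (5,10):dx=-4,dy=-6->C; (6,7):dx=-8,dy=-11->C
  (6,8):dx=-4,dy=-13->C; (6,9):dx=-6,dy=-7->C; (6,10):dx=-7,dy=-9->C; (7,8):dx=+4,dy=-2->D
  (7,9):dx=+2,dy=+4->C; (7,10):dx=+1,dy=+2->C; (8,9):dx=-2,dy=+6->D; (8,10):dx=-3,dy=+4->D
  (9,10):dx=-1,dy=-2->C
Step 2: C = 38, D = 7, total pairs = 45.
Step 3: tau = (C - D)/(n(n-1)/2) = (38 - 7)/45 = 0.688889.
Step 4: Exact two-sided p-value (enumerate n! = 3628800 permutations of y under H0): p = 0.004687.
Step 5: alpha = 0.05. reject H0.

tau_b = 0.6889 (C=38, D=7), p = 0.004687, reject H0.


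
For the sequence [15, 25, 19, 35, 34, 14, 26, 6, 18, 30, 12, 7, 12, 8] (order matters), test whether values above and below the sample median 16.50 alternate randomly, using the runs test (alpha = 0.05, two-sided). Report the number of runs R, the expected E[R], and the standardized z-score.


Step 1: Compute median = 16.50; label A = above, B = below.
Labels in order: BAAAABABAABBBB  (n_A = 7, n_B = 7)
Step 2: Count runs R = 7.
Step 3: Under H0 (random ordering), E[R] = 2*n_A*n_B/(n_A+n_B) + 1 = 2*7*7/14 + 1 = 8.0000.
        Var[R] = 2*n_A*n_B*(2*n_A*n_B - n_A - n_B) / ((n_A+n_B)^2 * (n_A+n_B-1)) = 8232/2548 = 3.2308.
        SD[R] = 1.7974.
Step 4: Continuity-corrected z = (R + 0.5 - E[R]) / SD[R] = (7 + 0.5 - 8.0000) / 1.7974 = -0.2782.
Step 5: Two-sided p-value via normal approximation = 2*(1 - Phi(|z|)) = 0.780879.
Step 6: alpha = 0.05. fail to reject H0.

R = 7, z = -0.2782, p = 0.780879, fail to reject H0.


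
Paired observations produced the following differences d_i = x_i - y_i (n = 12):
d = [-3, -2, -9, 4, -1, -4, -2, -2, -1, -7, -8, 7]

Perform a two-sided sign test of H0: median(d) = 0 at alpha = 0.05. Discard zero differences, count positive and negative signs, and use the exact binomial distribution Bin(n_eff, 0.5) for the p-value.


Step 1: Discard zero differences. Original n = 12; n_eff = number of nonzero differences = 12.
Nonzero differences (with sign): -3, -2, -9, +4, -1, -4, -2, -2, -1, -7, -8, +7
Step 2: Count signs: positive = 2, negative = 10.
Step 3: Under H0: P(positive) = 0.5, so the number of positives S ~ Bin(12, 0.5).
Step 4: Two-sided exact p-value = sum of Bin(12,0.5) probabilities at or below the observed probability = 0.038574.
Step 5: alpha = 0.05. reject H0.

n_eff = 12, pos = 2, neg = 10, p = 0.038574, reject H0.


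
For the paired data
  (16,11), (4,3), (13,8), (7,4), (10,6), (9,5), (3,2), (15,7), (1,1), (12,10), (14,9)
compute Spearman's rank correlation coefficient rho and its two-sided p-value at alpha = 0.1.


Step 1: Rank x and y separately (midranks; no ties here).
rank(x): 16->11, 4->3, 13->8, 7->4, 10->6, 9->5, 3->2, 15->10, 1->1, 12->7, 14->9
rank(y): 11->11, 3->3, 8->8, 4->4, 6->6, 5->5, 2->2, 7->7, 1->1, 10->10, 9->9
Step 2: d_i = R_x(i) - R_y(i); compute d_i^2.
  (11-11)^2=0, (3-3)^2=0, (8-8)^2=0, (4-4)^2=0, (6-6)^2=0, (5-5)^2=0, (2-2)^2=0, (10-7)^2=9, (1-1)^2=0, (7-10)^2=9, (9-9)^2=0
sum(d^2) = 18.
Step 3: rho = 1 - 6*18 / (11*(11^2 - 1)) = 1 - 108/1320 = 0.918182.
Step 4: Under H0, t = rho * sqrt((n-2)/(1-rho^2)) = 6.9531 ~ t(9).
Step 5: Two-sided p-value from the t-distribution with 9 df = 0.000067.
Step 6: alpha = 0.1. reject H0.

rho = 0.9182, p = 0.000067, reject H0 at alpha = 0.1.


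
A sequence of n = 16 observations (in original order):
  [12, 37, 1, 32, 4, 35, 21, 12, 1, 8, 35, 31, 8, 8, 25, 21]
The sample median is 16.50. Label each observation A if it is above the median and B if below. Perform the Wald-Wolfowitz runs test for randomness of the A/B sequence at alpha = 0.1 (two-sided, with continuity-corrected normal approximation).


Step 1: Compute median = 16.50; label A = above, B = below.
Labels in order: BABABAABBBAABBAA  (n_A = 8, n_B = 8)
Step 2: Count runs R = 10.
Step 3: Under H0 (random ordering), E[R] = 2*n_A*n_B/(n_A+n_B) + 1 = 2*8*8/16 + 1 = 9.0000.
        Var[R] = 2*n_A*n_B*(2*n_A*n_B - n_A - n_B) / ((n_A+n_B)^2 * (n_A+n_B-1)) = 14336/3840 = 3.7333.
        SD[R] = 1.9322.
Step 4: Continuity-corrected z = (R - 0.5 - E[R]) / SD[R] = (10 - 0.5 - 9.0000) / 1.9322 = 0.2588.
Step 5: Two-sided p-value via normal approximation = 2*(1 - Phi(|z|)) = 0.795809.
Step 6: alpha = 0.1. fail to reject H0.

R = 10, z = 0.2588, p = 0.795809, fail to reject H0.


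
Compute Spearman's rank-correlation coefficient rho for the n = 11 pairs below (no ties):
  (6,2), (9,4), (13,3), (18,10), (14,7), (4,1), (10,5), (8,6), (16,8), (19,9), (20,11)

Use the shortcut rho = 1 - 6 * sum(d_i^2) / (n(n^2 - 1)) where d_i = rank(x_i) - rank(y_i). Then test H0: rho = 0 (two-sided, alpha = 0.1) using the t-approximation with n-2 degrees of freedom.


Step 1: Rank x and y separately (midranks; no ties here).
rank(x): 6->2, 9->4, 13->6, 18->9, 14->7, 4->1, 10->5, 8->3, 16->8, 19->10, 20->11
rank(y): 2->2, 4->4, 3->3, 10->10, 7->7, 1->1, 5->5, 6->6, 8->8, 9->9, 11->11
Step 2: d_i = R_x(i) - R_y(i); compute d_i^2.
  (2-2)^2=0, (4-4)^2=0, (6-3)^2=9, (9-10)^2=1, (7-7)^2=0, (1-1)^2=0, (5-5)^2=0, (3-6)^2=9, (8-8)^2=0, (10-9)^2=1, (11-11)^2=0
sum(d^2) = 20.
Step 3: rho = 1 - 6*20 / (11*(11^2 - 1)) = 1 - 120/1320 = 0.909091.
Step 4: Under H0, t = rho * sqrt((n-2)/(1-rho^2)) = 6.5465 ~ t(9).
Step 5: Two-sided p-value from the t-distribution with 9 df = 0.000106.
Step 6: alpha = 0.1. reject H0.

rho = 0.9091, p = 0.000106, reject H0 at alpha = 0.1.


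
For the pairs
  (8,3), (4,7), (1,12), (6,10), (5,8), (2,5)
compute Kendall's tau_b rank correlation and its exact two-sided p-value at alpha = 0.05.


Step 1: Enumerate the 15 unordered pairs (i,j) with i<j and classify each by sign(x_j-x_i) * sign(y_j-y_i).
  (1,2):dx=-4,dy=+4->D; (1,3):dx=-7,dy=+9->D; (1,4):dx=-2,dy=+7->D; (1,5):dx=-3,dy=+5->D
  (1,6):dx=-6,dy=+2->D; (2,3):dx=-3,dy=+5->D; (2,4):dx=+2,dy=+3->C; (2,5):dx=+1,dy=+1->C
  (2,6):dx=-2,dy=-2->C; (3,4):dx=+5,dy=-2->D; (3,5):dx=+4,dy=-4->D; (3,6):dx=+1,dy=-7->D
  (4,5):dx=-1,dy=-2->C; (4,6):dx=-4,dy=-5->C; (5,6):dx=-3,dy=-3->C
Step 2: C = 6, D = 9, total pairs = 15.
Step 3: tau = (C - D)/(n(n-1)/2) = (6 - 9)/15 = -0.200000.
Step 4: Exact two-sided p-value (enumerate n! = 720 permutations of y under H0): p = 0.719444.
Step 5: alpha = 0.05. fail to reject H0.

tau_b = -0.2000 (C=6, D=9), p = 0.719444, fail to reject H0.


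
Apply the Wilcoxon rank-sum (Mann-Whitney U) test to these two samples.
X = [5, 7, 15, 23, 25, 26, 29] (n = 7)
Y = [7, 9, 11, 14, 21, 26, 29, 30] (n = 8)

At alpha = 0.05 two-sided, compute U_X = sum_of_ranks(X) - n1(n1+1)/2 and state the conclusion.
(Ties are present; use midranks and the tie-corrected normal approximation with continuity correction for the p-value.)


Step 1: Combine and sort all 15 observations; assign midranks.
sorted (value, group): (5,X), (7,X), (7,Y), (9,Y), (11,Y), (14,Y), (15,X), (21,Y), (23,X), (25,X), (26,X), (26,Y), (29,X), (29,Y), (30,Y)
ranks: 5->1, 7->2.5, 7->2.5, 9->4, 11->5, 14->6, 15->7, 21->8, 23->9, 25->10, 26->11.5, 26->11.5, 29->13.5, 29->13.5, 30->15
Step 2: Rank sum for X: R1 = 1 + 2.5 + 7 + 9 + 10 + 11.5 + 13.5 = 54.5.
Step 3: U_X = R1 - n1(n1+1)/2 = 54.5 - 7*8/2 = 54.5 - 28 = 26.5.
       U_Y = n1*n2 - U_X = 56 - 26.5 = 29.5.
Step 4: Ties are present, so use the tie-corrected normal approximation (with continuity correction) for the p-value.
Step 5: p-value = 0.907622; compare to alpha = 0.05. fail to reject H0.

U_X = 26.5, p = 0.907622, fail to reject H0 at alpha = 0.05.


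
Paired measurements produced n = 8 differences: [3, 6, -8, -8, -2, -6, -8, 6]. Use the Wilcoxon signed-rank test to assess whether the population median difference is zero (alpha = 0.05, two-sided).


Step 1: Drop any zero differences (none here) and take |d_i|.
|d| = [3, 6, 8, 8, 2, 6, 8, 6]
Step 2: Midrank |d_i| (ties get averaged ranks).
ranks: |3|->2, |6|->4, |8|->7, |8|->7, |2|->1, |6|->4, |8|->7, |6|->4
Step 3: Attach original signs; sum ranks with positive sign and with negative sign.
W+ = 2 + 4 + 4 = 10
W- = 7 + 7 + 1 + 4 + 7 = 26
(Check: W+ + W- = 36 should equal n(n+1)/2 = 36.)
Step 4: Test statistic W = min(W+, W-) = 10.
Step 5: Ties in |d|, so use the tie-corrected normal approximation.
        E[W] = n(n+1)/4 = 8*9/4 = 18.
        Tie groups: |d|=6 (t=3), |d|=8 (t=3); sum(t^3 - t) = 48.
        Var[W] = n(n+1)(2n+1)/24 - sum(t^3-t)/48 = 1224/24 - 48/48 = 50.
        z = (W - E[W]) / sqrt(Var[W]) = (10 - 18) / 7.0711 = -1.1314.
        Two-sided p = 2*Phi(z) = 0.257899.
Step 6: alpha = 0.05. fail to reject H0.

W+ = 10, W- = 26, W = min = 10, p = 0.257899, fail to reject H0.


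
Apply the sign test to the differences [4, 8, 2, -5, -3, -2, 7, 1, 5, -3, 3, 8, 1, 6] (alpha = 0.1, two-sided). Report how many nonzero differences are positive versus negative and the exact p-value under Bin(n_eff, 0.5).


Step 1: Discard zero differences. Original n = 14; n_eff = number of nonzero differences = 14.
Nonzero differences (with sign): +4, +8, +2, -5, -3, -2, +7, +1, +5, -3, +3, +8, +1, +6
Step 2: Count signs: positive = 10, negative = 4.
Step 3: Under H0: P(positive) = 0.5, so the number of positives S ~ Bin(14, 0.5).
Step 4: Two-sided exact p-value = sum of Bin(14,0.5) probabilities at or below the observed probability = 0.179565.
Step 5: alpha = 0.1. fail to reject H0.

n_eff = 14, pos = 10, neg = 4, p = 0.179565, fail to reject H0.


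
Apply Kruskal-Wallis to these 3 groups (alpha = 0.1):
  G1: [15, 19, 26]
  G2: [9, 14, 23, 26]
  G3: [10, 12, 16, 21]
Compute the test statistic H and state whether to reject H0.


Step 1: Combine all N = 11 observations and assign midranks.
sorted (value, group, rank): (9,G2,1), (10,G3,2), (12,G3,3), (14,G2,4), (15,G1,5), (16,G3,6), (19,G1,7), (21,G3,8), (23,G2,9), (26,G1,10.5), (26,G2,10.5)
Step 2: Sum ranks within each group.
R_1 = 22.5 (n_1 = 3)
R_2 = 24.5 (n_2 = 4)
R_3 = 19 (n_3 = 4)
Step 3: H = 12/(N(N+1)) * sum(R_i^2/n_i) - 3(N+1)
     = 12/(11*12) * (22.5^2/3 + 24.5^2/4 + 19^2/4) - 3*12
     = 0.090909 * 409.062 - 36
     = 1.187500.
Step 4: Ties present; correction factor C = 1 - 6/(11^3 - 11) = 0.995455. Corrected H = 1.187500 / 0.995455 = 1.192922.
Step 5: Under H0, H ~ chi^2(2); p-value = 0.550757.
Step 6: alpha = 0.1. fail to reject H0.

H = 1.1929, df = 2, p = 0.550757, fail to reject H0.


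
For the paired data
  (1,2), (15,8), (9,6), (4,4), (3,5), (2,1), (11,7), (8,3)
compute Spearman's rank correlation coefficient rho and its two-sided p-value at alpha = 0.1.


Step 1: Rank x and y separately (midranks; no ties here).
rank(x): 1->1, 15->8, 9->6, 4->4, 3->3, 2->2, 11->7, 8->5
rank(y): 2->2, 8->8, 6->6, 4->4, 5->5, 1->1, 7->7, 3->3
Step 2: d_i = R_x(i) - R_y(i); compute d_i^2.
  (1-2)^2=1, (8-8)^2=0, (6-6)^2=0, (4-4)^2=0, (3-5)^2=4, (2-1)^2=1, (7-7)^2=0, (5-3)^2=4
sum(d^2) = 10.
Step 3: rho = 1 - 6*10 / (8*(8^2 - 1)) = 1 - 60/504 = 0.880952.
Step 4: Under H0, t = rho * sqrt((n-2)/(1-rho^2)) = 4.5601 ~ t(6).
Step 5: Two-sided p-value from the t-distribution with 6 df = 0.003850.
Step 6: alpha = 0.1. reject H0.

rho = 0.8810, p = 0.003850, reject H0 at alpha = 0.1.


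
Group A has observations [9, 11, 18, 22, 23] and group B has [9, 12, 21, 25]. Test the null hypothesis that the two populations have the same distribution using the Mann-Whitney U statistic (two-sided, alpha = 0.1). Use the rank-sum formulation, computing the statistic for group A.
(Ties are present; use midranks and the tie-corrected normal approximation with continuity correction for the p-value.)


Step 1: Combine and sort all 9 observations; assign midranks.
sorted (value, group): (9,X), (9,Y), (11,X), (12,Y), (18,X), (21,Y), (22,X), (23,X), (25,Y)
ranks: 9->1.5, 9->1.5, 11->3, 12->4, 18->5, 21->6, 22->7, 23->8, 25->9
Step 2: Rank sum for X: R1 = 1.5 + 3 + 5 + 7 + 8 = 24.5.
Step 3: U_X = R1 - n1(n1+1)/2 = 24.5 - 5*6/2 = 24.5 - 15 = 9.5.
       U_Y = n1*n2 - U_X = 20 - 9.5 = 10.5.
Step 4: Ties are present, so use the tie-corrected normal approximation (with continuity correction) for the p-value.
Step 5: p-value = 1.000000; compare to alpha = 0.1. fail to reject H0.

U_X = 9.5, p = 1.000000, fail to reject H0 at alpha = 0.1.


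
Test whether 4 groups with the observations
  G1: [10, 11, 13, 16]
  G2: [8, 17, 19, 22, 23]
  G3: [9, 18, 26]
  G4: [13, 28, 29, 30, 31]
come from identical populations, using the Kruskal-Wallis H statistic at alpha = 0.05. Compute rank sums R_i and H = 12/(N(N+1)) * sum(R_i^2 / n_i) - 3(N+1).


Step 1: Combine all N = 17 observations and assign midranks.
sorted (value, group, rank): (8,G2,1), (9,G3,2), (10,G1,3), (11,G1,4), (13,G1,5.5), (13,G4,5.5), (16,G1,7), (17,G2,8), (18,G3,9), (19,G2,10), (22,G2,11), (23,G2,12), (26,G3,13), (28,G4,14), (29,G4,15), (30,G4,16), (31,G4,17)
Step 2: Sum ranks within each group.
R_1 = 19.5 (n_1 = 4)
R_2 = 42 (n_2 = 5)
R_3 = 24 (n_3 = 3)
R_4 = 67.5 (n_4 = 5)
Step 3: H = 12/(N(N+1)) * sum(R_i^2/n_i) - 3(N+1)
     = 12/(17*18) * (19.5^2/4 + 42^2/5 + 24^2/3 + 67.5^2/5) - 3*18
     = 0.039216 * 1551.11 - 54
     = 6.827941.
Step 4: Ties present; correction factor C = 1 - 6/(17^3 - 17) = 0.998775. Corrected H = 6.827941 / 0.998775 = 6.836319.
Step 5: Under H0, H ~ chi^2(3); p-value = 0.077302.
Step 6: alpha = 0.05. fail to reject H0.

H = 6.8363, df = 3, p = 0.077302, fail to reject H0.


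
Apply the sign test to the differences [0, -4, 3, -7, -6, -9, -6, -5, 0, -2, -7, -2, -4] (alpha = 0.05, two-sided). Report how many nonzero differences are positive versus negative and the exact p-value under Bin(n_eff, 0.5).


Step 1: Discard zero differences. Original n = 13; n_eff = number of nonzero differences = 11.
Nonzero differences (with sign): -4, +3, -7, -6, -9, -6, -5, -2, -7, -2, -4
Step 2: Count signs: positive = 1, negative = 10.
Step 3: Under H0: P(positive) = 0.5, so the number of positives S ~ Bin(11, 0.5).
Step 4: Two-sided exact p-value = sum of Bin(11,0.5) probabilities at or below the observed probability = 0.011719.
Step 5: alpha = 0.05. reject H0.

n_eff = 11, pos = 1, neg = 10, p = 0.011719, reject H0.


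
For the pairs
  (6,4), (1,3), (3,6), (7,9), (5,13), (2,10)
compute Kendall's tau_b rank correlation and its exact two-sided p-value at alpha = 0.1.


Step 1: Enumerate the 15 unordered pairs (i,j) with i<j and classify each by sign(x_j-x_i) * sign(y_j-y_i).
  (1,2):dx=-5,dy=-1->C; (1,3):dx=-3,dy=+2->D; (1,4):dx=+1,dy=+5->C; (1,5):dx=-1,dy=+9->D
  (1,6):dx=-4,dy=+6->D; (2,3):dx=+2,dy=+3->C; (2,4):dx=+6,dy=+6->C; (2,5):dx=+4,dy=+10->C
  (2,6):dx=+1,dy=+7->C; (3,4):dx=+4,dy=+3->C; (3,5):dx=+2,dy=+7->C; (3,6):dx=-1,dy=+4->D
  (4,5):dx=-2,dy=+4->D; (4,6):dx=-5,dy=+1->D; (5,6):dx=-3,dy=-3->C
Step 2: C = 9, D = 6, total pairs = 15.
Step 3: tau = (C - D)/(n(n-1)/2) = (9 - 6)/15 = 0.200000.
Step 4: Exact two-sided p-value (enumerate n! = 720 permutations of y under H0): p = 0.719444.
Step 5: alpha = 0.1. fail to reject H0.

tau_b = 0.2000 (C=9, D=6), p = 0.719444, fail to reject H0.


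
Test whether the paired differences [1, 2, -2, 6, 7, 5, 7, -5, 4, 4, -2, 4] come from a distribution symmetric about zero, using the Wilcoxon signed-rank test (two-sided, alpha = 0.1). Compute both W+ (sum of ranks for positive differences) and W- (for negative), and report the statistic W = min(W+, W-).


Step 1: Drop any zero differences (none here) and take |d_i|.
|d| = [1, 2, 2, 6, 7, 5, 7, 5, 4, 4, 2, 4]
Step 2: Midrank |d_i| (ties get averaged ranks).
ranks: |1|->1, |2|->3, |2|->3, |6|->10, |7|->11.5, |5|->8.5, |7|->11.5, |5|->8.5, |4|->6, |4|->6, |2|->3, |4|->6
Step 3: Attach original signs; sum ranks with positive sign and with negative sign.
W+ = 1 + 3 + 10 + 11.5 + 8.5 + 11.5 + 6 + 6 + 6 = 63.5
W- = 3 + 8.5 + 3 = 14.5
(Check: W+ + W- = 78 should equal n(n+1)/2 = 78.)
Step 4: Test statistic W = min(W+, W-) = 14.5.
Step 5: Ties in |d|, so use the tie-corrected normal approximation.
        E[W] = n(n+1)/4 = 12*13/4 = 39.
        Tie groups: |d|=2 (t=3), |d|=4 (t=3), |d|=5 (t=2), |d|=7 (t=2); sum(t^3 - t) = 60.
        Var[W] = n(n+1)(2n+1)/24 - sum(t^3-t)/48 = 3900/24 - 60/48 = 161.25.
        z = (W - E[W]) / sqrt(Var[W]) = (14.5 - 39) / 12.6984 = -1.9294.
        Two-sided p = 2*Phi(z) = 0.053685.
Step 6: alpha = 0.1. reject H0.

W+ = 63.5, W- = 14.5, W = min = 14.5, p = 0.053685, reject H0.


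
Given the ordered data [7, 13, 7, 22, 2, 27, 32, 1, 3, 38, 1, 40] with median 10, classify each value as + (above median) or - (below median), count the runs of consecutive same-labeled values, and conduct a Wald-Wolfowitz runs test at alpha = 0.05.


Step 1: Compute median = 10; label A = above, B = below.
Labels in order: BABABAABBABA  (n_A = 6, n_B = 6)
Step 2: Count runs R = 10.
Step 3: Under H0 (random ordering), E[R] = 2*n_A*n_B/(n_A+n_B) + 1 = 2*6*6/12 + 1 = 7.0000.
        Var[R] = 2*n_A*n_B*(2*n_A*n_B - n_A - n_B) / ((n_A+n_B)^2 * (n_A+n_B-1)) = 4320/1584 = 2.7273.
        SD[R] = 1.6514.
Step 4: Continuity-corrected z = (R - 0.5 - E[R]) / SD[R] = (10 - 0.5 - 7.0000) / 1.6514 = 1.5138.
Step 5: Two-sided p-value via normal approximation = 2*(1 - Phi(|z|)) = 0.130070.
Step 6: alpha = 0.05. fail to reject H0.

R = 10, z = 1.5138, p = 0.130070, fail to reject H0.


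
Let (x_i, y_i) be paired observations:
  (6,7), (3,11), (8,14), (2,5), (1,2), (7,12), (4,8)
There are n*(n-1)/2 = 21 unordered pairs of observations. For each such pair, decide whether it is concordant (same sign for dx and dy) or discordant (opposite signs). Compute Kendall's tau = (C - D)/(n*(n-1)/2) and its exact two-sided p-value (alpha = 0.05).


Step 1: Enumerate the 21 unordered pairs (i,j) with i<j and classify each by sign(x_j-x_i) * sign(y_j-y_i).
  (1,2):dx=-3,dy=+4->D; (1,3):dx=+2,dy=+7->C; (1,4):dx=-4,dy=-2->C; (1,5):dx=-5,dy=-5->C
  (1,6):dx=+1,dy=+5->C; (1,7):dx=-2,dy=+1->D; (2,3):dx=+5,dy=+3->C; (2,4):dx=-1,dy=-6->C
  (2,5):dx=-2,dy=-9->C; (2,6):dx=+4,dy=+1->C; (2,7):dx=+1,dy=-3->D; (3,4):dx=-6,dy=-9->C
  (3,5):dx=-7,dy=-12->C; (3,6):dx=-1,dy=-2->C; (3,7):dx=-4,dy=-6->C; (4,5):dx=-1,dy=-3->C
  (4,6):dx=+5,dy=+7->C; (4,7):dx=+2,dy=+3->C; (5,6):dx=+6,dy=+10->C; (5,7):dx=+3,dy=+6->C
  (6,7):dx=-3,dy=-4->C
Step 2: C = 18, D = 3, total pairs = 21.
Step 3: tau = (C - D)/(n(n-1)/2) = (18 - 3)/21 = 0.714286.
Step 4: Exact two-sided p-value (enumerate n! = 5040 permutations of y under H0): p = 0.030159.
Step 5: alpha = 0.05. reject H0.

tau_b = 0.7143 (C=18, D=3), p = 0.030159, reject H0.


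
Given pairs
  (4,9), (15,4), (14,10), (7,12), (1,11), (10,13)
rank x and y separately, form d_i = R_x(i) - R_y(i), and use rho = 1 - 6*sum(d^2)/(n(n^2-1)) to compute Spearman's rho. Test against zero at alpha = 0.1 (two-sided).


Step 1: Rank x and y separately (midranks; no ties here).
rank(x): 4->2, 15->6, 14->5, 7->3, 1->1, 10->4
rank(y): 9->2, 4->1, 10->3, 12->5, 11->4, 13->6
Step 2: d_i = R_x(i) - R_y(i); compute d_i^2.
  (2-2)^2=0, (6-1)^2=25, (5-3)^2=4, (3-5)^2=4, (1-4)^2=9, (4-6)^2=4
sum(d^2) = 46.
Step 3: rho = 1 - 6*46 / (6*(6^2 - 1)) = 1 - 276/210 = -0.314286.
Step 4: Under H0, t = rho * sqrt((n-2)/(1-rho^2)) = -0.6621 ~ t(4).
Step 5: Two-sided p-value from the t-distribution with 4 df = 0.544093.
Step 6: alpha = 0.1. fail to reject H0.

rho = -0.3143, p = 0.544093, fail to reject H0 at alpha = 0.1.


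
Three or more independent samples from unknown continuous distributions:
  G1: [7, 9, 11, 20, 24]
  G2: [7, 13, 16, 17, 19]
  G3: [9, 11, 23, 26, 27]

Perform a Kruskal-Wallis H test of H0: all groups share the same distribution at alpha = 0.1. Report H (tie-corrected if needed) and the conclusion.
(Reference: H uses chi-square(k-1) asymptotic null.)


Step 1: Combine all N = 15 observations and assign midranks.
sorted (value, group, rank): (7,G1,1.5), (7,G2,1.5), (9,G1,3.5), (9,G3,3.5), (11,G1,5.5), (11,G3,5.5), (13,G2,7), (16,G2,8), (17,G2,9), (19,G2,10), (20,G1,11), (23,G3,12), (24,G1,13), (26,G3,14), (27,G3,15)
Step 2: Sum ranks within each group.
R_1 = 34.5 (n_1 = 5)
R_2 = 35.5 (n_2 = 5)
R_3 = 50 (n_3 = 5)
Step 3: H = 12/(N(N+1)) * sum(R_i^2/n_i) - 3(N+1)
     = 12/(15*16) * (34.5^2/5 + 35.5^2/5 + 50^2/5) - 3*16
     = 0.050000 * 990.1 - 48
     = 1.505000.
Step 4: Ties present; correction factor C = 1 - 18/(15^3 - 15) = 0.994643. Corrected H = 1.505000 / 0.994643 = 1.513106.
Step 5: Under H0, H ~ chi^2(2); p-value = 0.469281.
Step 6: alpha = 0.1. fail to reject H0.

H = 1.5131, df = 2, p = 0.469281, fail to reject H0.


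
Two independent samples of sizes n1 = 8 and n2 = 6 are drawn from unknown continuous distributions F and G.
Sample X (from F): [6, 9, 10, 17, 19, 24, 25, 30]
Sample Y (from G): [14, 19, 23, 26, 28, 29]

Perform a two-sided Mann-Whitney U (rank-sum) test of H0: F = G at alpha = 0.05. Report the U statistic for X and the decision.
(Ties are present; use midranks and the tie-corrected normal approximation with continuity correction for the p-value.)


Step 1: Combine and sort all 14 observations; assign midranks.
sorted (value, group): (6,X), (9,X), (10,X), (14,Y), (17,X), (19,X), (19,Y), (23,Y), (24,X), (25,X), (26,Y), (28,Y), (29,Y), (30,X)
ranks: 6->1, 9->2, 10->3, 14->4, 17->5, 19->6.5, 19->6.5, 23->8, 24->9, 25->10, 26->11, 28->12, 29->13, 30->14
Step 2: Rank sum for X: R1 = 1 + 2 + 3 + 5 + 6.5 + 9 + 10 + 14 = 50.5.
Step 3: U_X = R1 - n1(n1+1)/2 = 50.5 - 8*9/2 = 50.5 - 36 = 14.5.
       U_Y = n1*n2 - U_X = 48 - 14.5 = 33.5.
Step 4: Ties are present, so use the tie-corrected normal approximation (with continuity correction) for the p-value.
Step 5: p-value = 0.244759; compare to alpha = 0.05. fail to reject H0.

U_X = 14.5, p = 0.244759, fail to reject H0 at alpha = 0.05.


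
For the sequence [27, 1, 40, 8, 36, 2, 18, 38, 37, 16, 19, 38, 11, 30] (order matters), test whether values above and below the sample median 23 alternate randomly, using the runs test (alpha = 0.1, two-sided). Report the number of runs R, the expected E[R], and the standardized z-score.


Step 1: Compute median = 23; label A = above, B = below.
Labels in order: ABABABBAABBABA  (n_A = 7, n_B = 7)
Step 2: Count runs R = 11.
Step 3: Under H0 (random ordering), E[R] = 2*n_A*n_B/(n_A+n_B) + 1 = 2*7*7/14 + 1 = 8.0000.
        Var[R] = 2*n_A*n_B*(2*n_A*n_B - n_A - n_B) / ((n_A+n_B)^2 * (n_A+n_B-1)) = 8232/2548 = 3.2308.
        SD[R] = 1.7974.
Step 4: Continuity-corrected z = (R - 0.5 - E[R]) / SD[R] = (11 - 0.5 - 8.0000) / 1.7974 = 1.3909.
Step 5: Two-sided p-value via normal approximation = 2*(1 - Phi(|z|)) = 0.164264.
Step 6: alpha = 0.1. fail to reject H0.

R = 11, z = 1.3909, p = 0.164264, fail to reject H0.


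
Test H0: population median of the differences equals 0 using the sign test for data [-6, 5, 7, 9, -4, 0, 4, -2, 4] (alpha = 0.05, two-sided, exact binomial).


Step 1: Discard zero differences. Original n = 9; n_eff = number of nonzero differences = 8.
Nonzero differences (with sign): -6, +5, +7, +9, -4, +4, -2, +4
Step 2: Count signs: positive = 5, negative = 3.
Step 3: Under H0: P(positive) = 0.5, so the number of positives S ~ Bin(8, 0.5).
Step 4: Two-sided exact p-value = sum of Bin(8,0.5) probabilities at or below the observed probability = 0.726562.
Step 5: alpha = 0.05. fail to reject H0.

n_eff = 8, pos = 5, neg = 3, p = 0.726562, fail to reject H0.


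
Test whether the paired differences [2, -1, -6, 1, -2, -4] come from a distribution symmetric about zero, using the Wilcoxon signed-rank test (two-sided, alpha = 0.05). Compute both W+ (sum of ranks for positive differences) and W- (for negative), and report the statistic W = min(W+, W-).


Step 1: Drop any zero differences (none here) and take |d_i|.
|d| = [2, 1, 6, 1, 2, 4]
Step 2: Midrank |d_i| (ties get averaged ranks).
ranks: |2|->3.5, |1|->1.5, |6|->6, |1|->1.5, |2|->3.5, |4|->5
Step 3: Attach original signs; sum ranks with positive sign and with negative sign.
W+ = 3.5 + 1.5 = 5
W- = 1.5 + 6 + 3.5 + 5 = 16
(Check: W+ + W- = 21 should equal n(n+1)/2 = 21.)
Step 4: Test statistic W = min(W+, W-) = 5.
Step 5: Ties in |d|, so use the tie-corrected normal approximation.
        E[W] = n(n+1)/4 = 6*7/4 = 10.5.
        Tie groups: |d|=1 (t=2), |d|=2 (t=2); sum(t^3 - t) = 12.
        Var[W] = n(n+1)(2n+1)/24 - sum(t^3-t)/48 = 546/24 - 12/48 = 22.5.
        z = (W - E[W]) / sqrt(Var[W]) = (5 - 10.5) / 4.7434 = -1.1595.
        Two-sided p = 2*Phi(z) = 0.246252.
Step 6: alpha = 0.05. fail to reject H0.

W+ = 5, W- = 16, W = min = 5, p = 0.246252, fail to reject H0.


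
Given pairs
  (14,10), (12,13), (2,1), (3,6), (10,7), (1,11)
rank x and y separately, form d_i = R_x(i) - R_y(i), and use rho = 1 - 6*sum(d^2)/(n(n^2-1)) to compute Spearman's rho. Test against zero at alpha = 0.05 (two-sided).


Step 1: Rank x and y separately (midranks; no ties here).
rank(x): 14->6, 12->5, 2->2, 3->3, 10->4, 1->1
rank(y): 10->4, 13->6, 1->1, 6->2, 7->3, 11->5
Step 2: d_i = R_x(i) - R_y(i); compute d_i^2.
  (6-4)^2=4, (5-6)^2=1, (2-1)^2=1, (3-2)^2=1, (4-3)^2=1, (1-5)^2=16
sum(d^2) = 24.
Step 3: rho = 1 - 6*24 / (6*(6^2 - 1)) = 1 - 144/210 = 0.314286.
Step 4: Under H0, t = rho * sqrt((n-2)/(1-rho^2)) = 0.6621 ~ t(4).
Step 5: Two-sided p-value from the t-distribution with 4 df = 0.544093.
Step 6: alpha = 0.05. fail to reject H0.

rho = 0.3143, p = 0.544093, fail to reject H0 at alpha = 0.05.


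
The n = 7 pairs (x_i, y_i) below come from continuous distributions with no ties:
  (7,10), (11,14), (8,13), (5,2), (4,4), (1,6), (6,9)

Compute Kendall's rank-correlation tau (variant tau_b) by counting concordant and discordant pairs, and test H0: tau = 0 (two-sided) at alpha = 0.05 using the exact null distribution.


Step 1: Enumerate the 21 unordered pairs (i,j) with i<j and classify each by sign(x_j-x_i) * sign(y_j-y_i).
  (1,2):dx=+4,dy=+4->C; (1,3):dx=+1,dy=+3->C; (1,4):dx=-2,dy=-8->C; (1,5):dx=-3,dy=-6->C
  (1,6):dx=-6,dy=-4->C; (1,7):dx=-1,dy=-1->C; (2,3):dx=-3,dy=-1->C; (2,4):dx=-6,dy=-12->C
  (2,5):dx=-7,dy=-10->C; (2,6):dx=-10,dy=-8->C; (2,7):dx=-5,dy=-5->C; (3,4):dx=-3,dy=-11->C
  (3,5):dx=-4,dy=-9->C; (3,6):dx=-7,dy=-7->C; (3,7):dx=-2,dy=-4->C; (4,5):dx=-1,dy=+2->D
  (4,6):dx=-4,dy=+4->D; (4,7):dx=+1,dy=+7->C; (5,6):dx=-3,dy=+2->D; (5,7):dx=+2,dy=+5->C
  (6,7):dx=+5,dy=+3->C
Step 2: C = 18, D = 3, total pairs = 21.
Step 3: tau = (C - D)/(n(n-1)/2) = (18 - 3)/21 = 0.714286.
Step 4: Exact two-sided p-value (enumerate n! = 5040 permutations of y under H0): p = 0.030159.
Step 5: alpha = 0.05. reject H0.

tau_b = 0.7143 (C=18, D=3), p = 0.030159, reject H0.


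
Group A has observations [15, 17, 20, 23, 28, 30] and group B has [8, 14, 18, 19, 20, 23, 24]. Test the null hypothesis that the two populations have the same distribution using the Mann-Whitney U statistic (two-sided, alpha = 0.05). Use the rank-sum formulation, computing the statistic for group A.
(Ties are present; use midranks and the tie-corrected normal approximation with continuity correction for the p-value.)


Step 1: Combine and sort all 13 observations; assign midranks.
sorted (value, group): (8,Y), (14,Y), (15,X), (17,X), (18,Y), (19,Y), (20,X), (20,Y), (23,X), (23,Y), (24,Y), (28,X), (30,X)
ranks: 8->1, 14->2, 15->3, 17->4, 18->5, 19->6, 20->7.5, 20->7.5, 23->9.5, 23->9.5, 24->11, 28->12, 30->13
Step 2: Rank sum for X: R1 = 3 + 4 + 7.5 + 9.5 + 12 + 13 = 49.
Step 3: U_X = R1 - n1(n1+1)/2 = 49 - 6*7/2 = 49 - 21 = 28.
       U_Y = n1*n2 - U_X = 42 - 28 = 14.
Step 4: Ties are present, so use the tie-corrected normal approximation (with continuity correction) for the p-value.
Step 5: p-value = 0.351785; compare to alpha = 0.05. fail to reject H0.

U_X = 28, p = 0.351785, fail to reject H0 at alpha = 0.05.


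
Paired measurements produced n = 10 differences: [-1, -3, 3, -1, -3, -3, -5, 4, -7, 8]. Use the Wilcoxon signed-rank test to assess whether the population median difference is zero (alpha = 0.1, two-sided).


Step 1: Drop any zero differences (none here) and take |d_i|.
|d| = [1, 3, 3, 1, 3, 3, 5, 4, 7, 8]
Step 2: Midrank |d_i| (ties get averaged ranks).
ranks: |1|->1.5, |3|->4.5, |3|->4.5, |1|->1.5, |3|->4.5, |3|->4.5, |5|->8, |4|->7, |7|->9, |8|->10
Step 3: Attach original signs; sum ranks with positive sign and with negative sign.
W+ = 4.5 + 7 + 10 = 21.5
W- = 1.5 + 4.5 + 1.5 + 4.5 + 4.5 + 8 + 9 = 33.5
(Check: W+ + W- = 55 should equal n(n+1)/2 = 55.)
Step 4: Test statistic W = min(W+, W-) = 21.5.
Step 5: Ties in |d|, so use the tie-corrected normal approximation.
        E[W] = n(n+1)/4 = 10*11/4 = 27.5.
        Tie groups: |d|=1 (t=2), |d|=3 (t=4); sum(t^3 - t) = 66.
        Var[W] = n(n+1)(2n+1)/24 - sum(t^3-t)/48 = 2310/24 - 66/48 = 94.875.
        z = (W - E[W]) / sqrt(Var[W]) = (21.5 - 27.5) / 9.7404 = -0.6160.
        Two-sided p = 2*Phi(z) = 0.537900.
Step 6: alpha = 0.1. fail to reject H0.

W+ = 21.5, W- = 33.5, W = min = 21.5, p = 0.537900, fail to reject H0.
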